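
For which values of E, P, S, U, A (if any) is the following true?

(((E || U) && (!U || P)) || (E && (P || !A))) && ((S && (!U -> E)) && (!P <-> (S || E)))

E = True; P = False; S = True; U = True; A = False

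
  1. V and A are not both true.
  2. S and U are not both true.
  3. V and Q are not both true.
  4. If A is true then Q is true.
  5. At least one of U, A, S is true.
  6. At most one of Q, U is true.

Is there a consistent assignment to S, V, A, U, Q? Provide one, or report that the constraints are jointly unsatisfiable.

S = False; V = False; A = False; U = True; Q = False

  (1) V=F, A=F — not both ✓
  (2) S=F, U=T — not both ✓
  (3) V=F, Q=F — not both ✓
  (4) A=F ⇒ Q: vacuous ✓
  (5) {U, A, S}: 1 true — at least one ✓
  (6) {Q, U}: 1 true — at most one ✓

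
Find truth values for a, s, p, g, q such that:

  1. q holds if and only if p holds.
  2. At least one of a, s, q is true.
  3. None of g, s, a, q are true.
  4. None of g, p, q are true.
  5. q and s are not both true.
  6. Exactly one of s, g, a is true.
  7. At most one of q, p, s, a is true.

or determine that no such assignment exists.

Unsatisfiable — no assignment works.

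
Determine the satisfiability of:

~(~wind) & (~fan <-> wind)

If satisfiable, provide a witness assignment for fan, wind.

fan = False; wind = True

  ~(~wind) = True
    ~wind = False
  ~fan <-> wind = True
    ~fan = True
Both conjuncts True, so the formula holds.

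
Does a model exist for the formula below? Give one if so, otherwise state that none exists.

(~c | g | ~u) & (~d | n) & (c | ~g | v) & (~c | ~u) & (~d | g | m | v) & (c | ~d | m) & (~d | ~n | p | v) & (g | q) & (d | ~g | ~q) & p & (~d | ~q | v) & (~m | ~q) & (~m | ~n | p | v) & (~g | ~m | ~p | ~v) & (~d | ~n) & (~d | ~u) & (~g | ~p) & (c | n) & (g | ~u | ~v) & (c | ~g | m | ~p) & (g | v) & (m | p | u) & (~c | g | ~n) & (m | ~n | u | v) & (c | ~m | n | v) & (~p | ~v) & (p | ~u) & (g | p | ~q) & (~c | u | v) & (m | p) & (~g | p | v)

Unsatisfiable — no assignment works.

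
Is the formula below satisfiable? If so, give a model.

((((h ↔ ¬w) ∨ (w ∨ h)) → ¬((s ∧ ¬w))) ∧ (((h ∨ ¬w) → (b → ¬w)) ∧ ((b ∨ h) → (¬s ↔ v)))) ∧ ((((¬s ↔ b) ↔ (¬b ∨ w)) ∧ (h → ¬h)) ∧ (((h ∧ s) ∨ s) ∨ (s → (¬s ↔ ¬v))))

b: False, s: True, w: True, v: True, h: False

  (((h ↔ ¬w) ∨ (w ∨ h)) → ¬((s ∧ ¬w))) ∧ (((h ∨ ¬w) → (b → ¬w)) ∧ ((b ∨ h) → (¬s ↔ v))) = True
    ((h ↔ ¬w) ∨ (w ∨ h)) → ¬((s ∧ ¬w)) = True
      (h ↔ ¬w) ∨ (w ∨ h) = True
        h ↔ ¬w = True
          ¬w = False
        w ∨ h = True
      ¬((s ∧ ¬w)) = True
        s ∧ ¬w = False
          ¬w = False
    ((h ∨ ¬w) → (b → ¬w)) ∧ ((b ∨ h) → (¬s ↔ v)) = True
      (h ∨ ¬w) → (b → ¬w) = True
        h ∨ ¬w = False
          ¬w = False
        b → ¬w = True
          ¬w = False
      (b ∨ h) → (¬s ↔ v) = True
        b ∨ h = False
        ¬s ↔ v = False
          ¬s = False
  (((¬s ↔ b) ↔ (¬b ∨ w)) ∧ (h → ¬h)) ∧ (((h ∧ s) ∨ s) ∨ (s → (¬s ↔ ¬v))) = True
    ((¬s ↔ b) ↔ (¬b ∨ w)) ∧ (h → ¬h) = True
      (¬s ↔ b) ↔ (¬b ∨ w) = True
        ¬s ↔ b = True
          ¬s = False
        ¬b ∨ w = True
          ¬b = True
      h → ¬h = True
        ¬h = True
    ((h ∧ s) ∨ s) ∨ (s → (¬s ↔ ¬v)) = True
      (h ∧ s) ∨ s = True
        h ∧ s = False
      s → (¬s ↔ ¬v) = True
        ¬s ↔ ¬v = True
          ¬s = False
          ¬v = False
Both conjuncts True, so the formula holds.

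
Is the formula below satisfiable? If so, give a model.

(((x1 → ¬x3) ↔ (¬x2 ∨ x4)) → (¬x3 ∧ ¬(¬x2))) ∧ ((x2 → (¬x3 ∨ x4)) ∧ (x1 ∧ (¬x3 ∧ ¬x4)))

x1: True, x2: True, x3: False, x4: False

  ((x1 → ¬x3) ↔ (¬x2 ∨ x4)) → (¬x3 ∧ ¬(¬x2)) = True
    (x1 → ¬x3) ↔ (¬x2 ∨ x4) = False
      x1 → ¬x3 = True
        ¬x3 = True
      ¬x2 ∨ x4 = False
        ¬x2 = False
    ¬x3 ∧ ¬(¬x2) = True
      ¬x3 = True
      ¬(¬x2) = True
        ¬x2 = False
  (x2 → (¬x3 ∨ x4)) ∧ (x1 ∧ (¬x3 ∧ ¬x4)) = True
    x2 → (¬x3 ∨ x4) = True
      ¬x3 ∨ x4 = True
        ¬x3 = True
    x1 ∧ (¬x3 ∧ ¬x4) = True
      ¬x3 ∧ ¬x4 = True
        ¬x3 = True
        ¬x4 = True
Both conjuncts True, so the formula holds.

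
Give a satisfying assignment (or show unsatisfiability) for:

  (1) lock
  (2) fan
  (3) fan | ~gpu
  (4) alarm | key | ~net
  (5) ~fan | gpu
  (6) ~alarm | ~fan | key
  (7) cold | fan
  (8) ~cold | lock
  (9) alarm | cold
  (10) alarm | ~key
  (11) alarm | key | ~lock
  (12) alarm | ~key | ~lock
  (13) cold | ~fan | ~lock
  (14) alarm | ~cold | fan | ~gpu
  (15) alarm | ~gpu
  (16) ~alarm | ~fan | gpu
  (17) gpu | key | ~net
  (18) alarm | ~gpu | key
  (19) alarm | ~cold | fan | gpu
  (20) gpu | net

alarm=T, lock=T, net=F, cold=T, fan=T, gpu=T, key=T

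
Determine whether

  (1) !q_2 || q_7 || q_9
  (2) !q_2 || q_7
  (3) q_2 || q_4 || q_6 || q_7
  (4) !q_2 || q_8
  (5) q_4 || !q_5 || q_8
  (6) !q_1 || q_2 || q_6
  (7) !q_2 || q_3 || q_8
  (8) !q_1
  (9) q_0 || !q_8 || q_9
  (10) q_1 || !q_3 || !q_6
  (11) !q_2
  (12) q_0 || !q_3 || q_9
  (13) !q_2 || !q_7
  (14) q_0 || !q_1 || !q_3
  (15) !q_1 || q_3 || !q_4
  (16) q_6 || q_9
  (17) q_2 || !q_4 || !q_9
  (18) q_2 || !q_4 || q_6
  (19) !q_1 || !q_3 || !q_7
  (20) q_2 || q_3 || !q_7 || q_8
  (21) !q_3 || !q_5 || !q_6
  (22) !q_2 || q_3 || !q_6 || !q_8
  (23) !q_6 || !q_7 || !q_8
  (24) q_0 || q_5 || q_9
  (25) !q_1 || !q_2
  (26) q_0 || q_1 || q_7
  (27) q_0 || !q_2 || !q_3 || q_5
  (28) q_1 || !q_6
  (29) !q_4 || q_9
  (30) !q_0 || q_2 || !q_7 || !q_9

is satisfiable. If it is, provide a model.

q_0 = False, q_1 = False, q_2 = False, q_3 = True, q_4 = False, q_5 = True, q_6 = False, q_7 = True, q_8 = True, q_9 = True

Unit clause (!q_1) forces q_1 = False.
Unit clause (!q_2) forces q_2 = False.
In (q_1 || !q_6) only !q_6 is left, so q_6 = False.
In (q_6 || q_9) only q_9 is left, so q_9 = True.
In (q_2 || !q_4 || !q_9) only !q_4 is left, so q_4 = False.
In (q_2 || q_4 || q_6 || q_7) only q_7 is left, so q_7 = True.
In (!q_0 || q_2 || !q_7 || !q_9) only !q_0 is left, so q_0 = False.
Set q_3 = True.
Set q_5 = True.
  then (q_4 || !q_5 || q_8) forces q_8 = True.
All clauses satisfied.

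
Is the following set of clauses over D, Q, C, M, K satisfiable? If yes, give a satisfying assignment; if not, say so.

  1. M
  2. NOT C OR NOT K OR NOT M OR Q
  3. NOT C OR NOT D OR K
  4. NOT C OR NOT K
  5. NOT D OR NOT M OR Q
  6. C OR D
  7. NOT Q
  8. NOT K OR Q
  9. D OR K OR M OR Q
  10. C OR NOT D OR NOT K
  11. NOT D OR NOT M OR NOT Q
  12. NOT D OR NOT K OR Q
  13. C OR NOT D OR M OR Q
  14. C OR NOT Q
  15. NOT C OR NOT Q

D=F, Q=F, C=T, M=T, K=F

Unit clause (M) forces M = True.
Unit clause (NOT Q) forces Q = False.
In (NOT K OR Q) only NOT K is left, so K = False.
In (NOT D OR NOT M OR Q) only NOT D is left, so D = False.
In (C OR D) only C is left, so C = True.
All clauses satisfied.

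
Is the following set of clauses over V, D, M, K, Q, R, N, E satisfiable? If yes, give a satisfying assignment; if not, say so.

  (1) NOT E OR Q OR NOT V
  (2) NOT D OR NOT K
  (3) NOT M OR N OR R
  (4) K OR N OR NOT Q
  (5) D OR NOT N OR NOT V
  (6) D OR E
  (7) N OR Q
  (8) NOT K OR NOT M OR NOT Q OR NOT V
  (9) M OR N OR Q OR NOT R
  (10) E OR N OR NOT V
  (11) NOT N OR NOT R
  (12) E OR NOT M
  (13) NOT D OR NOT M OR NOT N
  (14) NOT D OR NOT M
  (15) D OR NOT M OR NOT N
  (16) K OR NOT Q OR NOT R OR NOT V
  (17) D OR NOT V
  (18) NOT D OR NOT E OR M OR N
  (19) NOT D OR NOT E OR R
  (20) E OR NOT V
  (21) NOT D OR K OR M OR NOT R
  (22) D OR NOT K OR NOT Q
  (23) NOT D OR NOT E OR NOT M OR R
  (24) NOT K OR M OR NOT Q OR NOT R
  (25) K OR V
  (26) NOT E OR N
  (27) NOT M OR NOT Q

V=F, D=F, M=F, K=T, Q=F, R=F, N=T, E=T

Set V = False.
  then (K OR V) forces K = True.
  then (NOT D OR NOT K) forces D = False.
  then (D OR E) forces E = True.
  then (D OR NOT K OR NOT Q) forces Q = False.
  then (NOT E OR N) forces N = True.
  then (NOT N OR NOT R) forces R = False.
  then (D OR NOT M OR NOT N) forces M = False.
All clauses satisfied.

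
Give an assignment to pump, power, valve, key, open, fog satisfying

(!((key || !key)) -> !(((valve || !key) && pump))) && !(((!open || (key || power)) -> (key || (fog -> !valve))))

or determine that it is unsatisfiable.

pump = True; power = False; valve = True; key = False; open = False; fog = True

  !((key || !key)) -> !(((valve || !key) && pump)) = True
    !((key || !key)) = False
      key || !key = True
        !key = True
    !(((valve || !key) && pump)) = False
      (valve || !key) && pump = True
        valve || !key = True
          !key = True
  !(((!open || (key || power)) -> (key || (fog -> !valve)))) = True
    (!open || (key || power)) -> (key || (fog -> !valve)) = False
      !open || (key || power) = True
        !open = True
        key || power = False
      key || (fog -> !valve) = False
        fog -> !valve = False
          !valve = False
Both conjuncts True, so the formula holds.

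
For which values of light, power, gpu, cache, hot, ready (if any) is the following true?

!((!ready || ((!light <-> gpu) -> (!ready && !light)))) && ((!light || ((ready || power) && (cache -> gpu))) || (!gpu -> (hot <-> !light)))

light=T, power=T, gpu=F, cache=F, hot=F, ready=T

  !((!ready || ((!light <-> gpu) -> (!ready && !light)))) = True
    !ready || ((!light <-> gpu) -> (!ready && !light)) = False
      !ready = False
      (!light <-> gpu) -> (!ready && !light) = False
        !light <-> gpu = True
          !light = False
        !ready && !light = False
          !ready = False
          !light = False
  (!light || ((ready || power) && (cache -> gpu))) || (!gpu -> (hot <-> !light)) = True
    !light || ((ready || power) && (cache -> gpu)) = True
      !light = False
      (ready || power) && (cache -> gpu) = True
        ready || power = True
        cache -> gpu = True
    !gpu -> (hot <-> !light) = True
      !gpu = True
      hot <-> !light = True
        !light = False
Both conjuncts True, so the formula holds.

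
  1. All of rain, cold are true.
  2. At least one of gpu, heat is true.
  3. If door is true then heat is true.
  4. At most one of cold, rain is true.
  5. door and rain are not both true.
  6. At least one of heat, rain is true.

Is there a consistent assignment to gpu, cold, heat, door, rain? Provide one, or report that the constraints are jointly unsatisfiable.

UNSATISFIABLE

Case cold = True:
  (1) forces rain = True.
  Constraint (4) is violated (cold=T, rain=T) — contradiction.
Case cold = False:
  Constraint (1) is violated (cold=F) — contradiction.
Both cases fail — unsatisfiable.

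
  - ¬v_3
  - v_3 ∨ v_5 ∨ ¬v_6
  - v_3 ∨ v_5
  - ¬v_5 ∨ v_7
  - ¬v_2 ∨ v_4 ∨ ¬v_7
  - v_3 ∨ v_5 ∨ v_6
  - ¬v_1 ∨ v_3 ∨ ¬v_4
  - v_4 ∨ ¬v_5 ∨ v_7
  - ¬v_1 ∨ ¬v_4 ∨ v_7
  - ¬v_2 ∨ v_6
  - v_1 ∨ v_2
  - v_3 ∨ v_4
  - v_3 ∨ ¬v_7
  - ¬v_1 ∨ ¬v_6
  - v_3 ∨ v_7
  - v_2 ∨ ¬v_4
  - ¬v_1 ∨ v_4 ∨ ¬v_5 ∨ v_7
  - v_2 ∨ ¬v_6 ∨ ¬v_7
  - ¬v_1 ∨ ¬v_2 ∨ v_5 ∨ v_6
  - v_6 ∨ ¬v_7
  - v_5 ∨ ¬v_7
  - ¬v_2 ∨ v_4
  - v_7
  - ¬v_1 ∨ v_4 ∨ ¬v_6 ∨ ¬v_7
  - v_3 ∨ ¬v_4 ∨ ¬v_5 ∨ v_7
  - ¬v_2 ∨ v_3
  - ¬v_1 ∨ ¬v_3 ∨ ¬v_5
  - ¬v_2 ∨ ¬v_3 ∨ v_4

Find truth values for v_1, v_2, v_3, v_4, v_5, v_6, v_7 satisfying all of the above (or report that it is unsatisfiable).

Case v_7 = True:
  (¬v_3) forces v_3 = False.
  Clause (v_3 ∨ ¬v_7) is falsified — contradiction.
Case v_7 = False:
  Clause (v_7) is falsified — contradiction.
Both cases fail, so the formula is unsatisfiable.

UNSATISFIABLE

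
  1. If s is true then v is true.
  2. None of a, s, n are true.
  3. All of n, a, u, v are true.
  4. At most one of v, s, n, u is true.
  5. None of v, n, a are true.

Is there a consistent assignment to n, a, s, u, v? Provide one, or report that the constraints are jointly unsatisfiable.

No satisfying assignment exists.

Case n = True:
  Constraint (2) is violated (n=T) — contradiction.
Case n = False:
  Constraint (3) is violated (n=F) — contradiction.
Both cases fail — unsatisfiable.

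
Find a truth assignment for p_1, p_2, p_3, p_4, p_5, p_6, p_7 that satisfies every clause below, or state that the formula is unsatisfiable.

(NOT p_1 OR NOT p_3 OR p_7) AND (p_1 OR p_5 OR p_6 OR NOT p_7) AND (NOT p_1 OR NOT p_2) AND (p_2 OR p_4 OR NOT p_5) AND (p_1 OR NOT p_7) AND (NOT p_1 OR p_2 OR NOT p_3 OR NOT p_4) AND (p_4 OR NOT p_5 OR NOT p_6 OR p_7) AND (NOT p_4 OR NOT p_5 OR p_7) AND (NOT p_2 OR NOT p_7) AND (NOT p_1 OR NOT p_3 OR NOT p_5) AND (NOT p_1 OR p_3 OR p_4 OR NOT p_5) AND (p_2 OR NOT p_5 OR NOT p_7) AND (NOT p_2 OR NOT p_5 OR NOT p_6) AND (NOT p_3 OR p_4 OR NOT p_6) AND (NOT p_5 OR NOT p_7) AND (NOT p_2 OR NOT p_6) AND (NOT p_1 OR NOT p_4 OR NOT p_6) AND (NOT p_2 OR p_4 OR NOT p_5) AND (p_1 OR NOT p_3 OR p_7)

p_1=F, p_2=T, p_3=F, p_4=F, p_5=F, p_6=F, p_7=F

Set p_1 = False.
  then (p_1 OR NOT p_7) forces p_7 = False.
  then (p_1 OR NOT p_3 OR p_7) forces p_3 = False.
Set p_2 = True.
  then (NOT p_2 OR NOT p_6) forces p_6 = False.
Set p_4 = False.
  then (NOT p_2 OR p_4 OR NOT p_5) forces p_5 = False.
All clauses satisfied.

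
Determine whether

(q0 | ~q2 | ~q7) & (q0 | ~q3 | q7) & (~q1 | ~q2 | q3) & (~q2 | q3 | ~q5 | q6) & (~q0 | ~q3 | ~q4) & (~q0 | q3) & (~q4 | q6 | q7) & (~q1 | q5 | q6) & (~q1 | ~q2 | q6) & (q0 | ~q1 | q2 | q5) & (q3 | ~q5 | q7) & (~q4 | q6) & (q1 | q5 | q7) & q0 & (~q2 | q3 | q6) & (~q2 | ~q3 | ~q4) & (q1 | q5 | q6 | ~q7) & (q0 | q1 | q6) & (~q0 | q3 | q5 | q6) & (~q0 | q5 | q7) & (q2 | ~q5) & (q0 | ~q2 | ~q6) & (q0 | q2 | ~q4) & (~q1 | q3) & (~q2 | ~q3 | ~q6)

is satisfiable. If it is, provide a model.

Unit clause (q0) forces q0 = True.
In (~q0 | q3) only q3 is left, so q3 = True.
In (~q0 | ~q3 | ~q4) only ~q4 is left, so q4 = False.
Set q1 = False.
Set q2 = True.
  then (~q2 | ~q3 | ~q6) forces q6 = False.
Try q5 = False:
  (q1 | q5 | q7) forces q7 = True.
  clause (q1 | q5 | q6 | ~q7) is falsified — backtrack.
So q5 = True.
Set q7 = False.
All clauses satisfied.

q0: True, q1: False, q2: True, q3: True, q4: False, q5: True, q6: False, q7: False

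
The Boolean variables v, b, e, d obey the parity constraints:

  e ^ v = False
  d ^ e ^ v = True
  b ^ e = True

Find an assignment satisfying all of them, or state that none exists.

v = False, b = True, e = False, d = True

e ^ v = F ^ F = False ✓
d ^ e ^ v = T ^ F ^ F = True ✓
b ^ e = T ^ F = True ✓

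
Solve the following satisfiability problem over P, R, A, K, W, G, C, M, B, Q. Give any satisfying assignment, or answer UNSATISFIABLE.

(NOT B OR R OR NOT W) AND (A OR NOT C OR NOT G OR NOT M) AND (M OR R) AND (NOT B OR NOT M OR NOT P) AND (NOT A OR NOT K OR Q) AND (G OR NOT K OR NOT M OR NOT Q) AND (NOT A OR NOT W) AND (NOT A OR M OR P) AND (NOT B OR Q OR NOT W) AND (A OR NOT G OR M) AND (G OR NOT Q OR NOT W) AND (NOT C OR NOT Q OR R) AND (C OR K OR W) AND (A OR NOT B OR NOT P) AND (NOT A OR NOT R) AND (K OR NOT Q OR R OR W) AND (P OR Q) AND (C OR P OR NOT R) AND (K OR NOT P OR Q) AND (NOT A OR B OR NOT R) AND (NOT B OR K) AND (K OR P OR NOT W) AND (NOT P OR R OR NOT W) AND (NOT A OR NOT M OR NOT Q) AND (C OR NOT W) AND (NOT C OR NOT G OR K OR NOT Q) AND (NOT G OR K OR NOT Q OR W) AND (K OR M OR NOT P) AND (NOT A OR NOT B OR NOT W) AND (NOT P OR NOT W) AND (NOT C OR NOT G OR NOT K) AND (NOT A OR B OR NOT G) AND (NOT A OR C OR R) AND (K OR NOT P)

P = True; R = True; A = False; K = True; W = False; G = False; C = True; M = True; B = False; Q = False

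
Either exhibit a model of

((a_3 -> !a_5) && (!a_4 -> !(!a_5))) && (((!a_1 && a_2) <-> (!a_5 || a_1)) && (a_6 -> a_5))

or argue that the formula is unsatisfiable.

a_1 = False; a_2 = False; a_3 = False; a_4 = False; a_5 = True; a_6 = True

  (a_3 -> !a_5) && (!a_4 -> !(!a_5)) = True
    a_3 -> !a_5 = True
      !a_5 = False
    !a_4 -> !(!a_5) = True
      !a_4 = True
      !(!a_5) = True
        !a_5 = False
  ((!a_1 && a_2) <-> (!a_5 || a_1)) && (a_6 -> a_5) = True
    (!a_1 && a_2) <-> (!a_5 || a_1) = True
      !a_1 && a_2 = False
        !a_1 = True
      !a_5 || a_1 = False
        !a_5 = False
    a_6 -> a_5 = True
Both conjuncts True, so the formula holds.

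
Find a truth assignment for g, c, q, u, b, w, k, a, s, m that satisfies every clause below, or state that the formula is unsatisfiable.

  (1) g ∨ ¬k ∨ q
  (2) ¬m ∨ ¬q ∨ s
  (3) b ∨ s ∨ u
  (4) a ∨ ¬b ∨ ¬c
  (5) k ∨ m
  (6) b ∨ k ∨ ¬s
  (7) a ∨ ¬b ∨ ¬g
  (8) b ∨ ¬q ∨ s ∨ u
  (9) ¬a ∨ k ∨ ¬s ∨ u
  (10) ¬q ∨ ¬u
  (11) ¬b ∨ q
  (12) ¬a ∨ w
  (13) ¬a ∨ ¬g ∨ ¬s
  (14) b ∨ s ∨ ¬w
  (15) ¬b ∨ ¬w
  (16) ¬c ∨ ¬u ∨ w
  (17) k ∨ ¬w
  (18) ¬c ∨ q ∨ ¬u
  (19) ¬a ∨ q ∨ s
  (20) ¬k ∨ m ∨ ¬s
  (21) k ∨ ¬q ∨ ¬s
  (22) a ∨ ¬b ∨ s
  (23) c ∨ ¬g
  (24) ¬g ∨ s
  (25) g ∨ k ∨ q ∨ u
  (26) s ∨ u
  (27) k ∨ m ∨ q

Set g = False.
Set c = True.
Set q = True.
  then (¬q ∨ ¬u) forces u = False.
  then (s ∨ u) forces s = True.
  then (k ∨ ¬q ∨ ¬s) forces k = True.
  then (¬k ∨ m ∨ ¬s) forces m = True.
Try b = True:
  (a ∨ ¬b ∨ ¬c) forces a = True.
  (¬a ∨ w) forces w = True.
  clause (¬b ∨ ¬w) is falsified — backtrack.
So b = False.
Set w = True.
Set a = True.
All clauses satisfied.

g: False, c: True, q: True, u: False, b: False, w: True, k: True, a: True, s: True, m: True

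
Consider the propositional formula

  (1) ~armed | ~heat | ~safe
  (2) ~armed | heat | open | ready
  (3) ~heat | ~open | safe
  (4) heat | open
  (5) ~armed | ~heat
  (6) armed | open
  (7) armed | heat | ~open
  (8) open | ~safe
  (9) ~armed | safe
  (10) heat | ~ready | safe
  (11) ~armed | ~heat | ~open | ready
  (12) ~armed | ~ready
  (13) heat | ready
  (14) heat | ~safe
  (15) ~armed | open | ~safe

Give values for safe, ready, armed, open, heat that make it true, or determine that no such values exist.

Set safe = True.
  then (open | ~safe) forces open = True.
  then (heat | ~safe) forces heat = True.
  then (~armed | ~heat | ~safe) forces armed = False.
Set ready = False.
All clauses satisfied.

safe=T; ready=F; armed=F; open=T; heat=T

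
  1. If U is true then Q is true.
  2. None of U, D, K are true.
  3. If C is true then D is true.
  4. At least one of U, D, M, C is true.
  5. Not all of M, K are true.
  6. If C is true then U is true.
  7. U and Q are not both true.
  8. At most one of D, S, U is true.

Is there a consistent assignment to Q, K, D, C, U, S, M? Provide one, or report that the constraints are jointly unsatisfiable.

Q = True, K = False, D = False, C = False, U = False, S = True, M = True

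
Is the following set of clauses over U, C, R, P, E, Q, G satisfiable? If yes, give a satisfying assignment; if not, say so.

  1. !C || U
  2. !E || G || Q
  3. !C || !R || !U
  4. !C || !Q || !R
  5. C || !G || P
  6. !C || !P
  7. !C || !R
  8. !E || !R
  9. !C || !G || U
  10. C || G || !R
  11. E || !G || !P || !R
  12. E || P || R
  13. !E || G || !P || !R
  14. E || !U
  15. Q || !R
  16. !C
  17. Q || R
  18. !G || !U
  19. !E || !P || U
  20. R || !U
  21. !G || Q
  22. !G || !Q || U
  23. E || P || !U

U = False, C = False, R = False, P = True, E = False, Q = True, G = False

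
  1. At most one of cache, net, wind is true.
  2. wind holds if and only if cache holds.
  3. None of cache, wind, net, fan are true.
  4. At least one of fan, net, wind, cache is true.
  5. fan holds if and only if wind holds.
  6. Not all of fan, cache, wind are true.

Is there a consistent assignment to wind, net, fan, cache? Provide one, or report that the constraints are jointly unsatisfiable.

Case wind = True:
  Constraint (3) is violated (wind=T) — contradiction.
Case wind = False:
  (2) with wind=F forces cache = False.
  (3) forces net = False.
  (3) forces fan = False.
  Constraint (4) is violated (fan=F, net=F, wind=F, cache=F) — contradiction.
Both cases fail — unsatisfiable.

The formula is unsatisfiable.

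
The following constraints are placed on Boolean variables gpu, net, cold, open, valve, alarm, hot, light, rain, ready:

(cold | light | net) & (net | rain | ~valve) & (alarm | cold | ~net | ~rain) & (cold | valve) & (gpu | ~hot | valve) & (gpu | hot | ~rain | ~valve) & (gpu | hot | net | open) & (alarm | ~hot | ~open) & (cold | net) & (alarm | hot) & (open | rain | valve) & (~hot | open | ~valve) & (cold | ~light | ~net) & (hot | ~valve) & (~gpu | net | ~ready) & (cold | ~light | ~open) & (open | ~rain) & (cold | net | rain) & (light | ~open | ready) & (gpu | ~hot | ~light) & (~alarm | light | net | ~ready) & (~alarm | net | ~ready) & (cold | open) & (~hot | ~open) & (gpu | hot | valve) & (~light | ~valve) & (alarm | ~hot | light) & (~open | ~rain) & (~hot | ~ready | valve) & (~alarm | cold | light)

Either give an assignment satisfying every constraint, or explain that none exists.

Set gpu = True.
Set net = True.
Try cold = False:
  (cold | valve) forces valve = True.
  (cold | ~light | ~net) forces light = False.
  (hot | ~valve) forces hot = True.
  (~hot | open | ~valve) forces open = True.
  clause (~hot | ~open) is falsified — backtrack.
So cold = True.
Set open = True.
  then (~hot | ~open) forces hot = False.
  then (~open | ~rain) forces rain = False.
  then (alarm | hot) forces alarm = True.
  then (hot | ~valve) forces valve = False.
Set light = True.
Set ready = True.
All clauses satisfied.

gpu = True; net = True; cold = True; open = True; valve = False; alarm = True; hot = False; light = True; rain = False; ready = True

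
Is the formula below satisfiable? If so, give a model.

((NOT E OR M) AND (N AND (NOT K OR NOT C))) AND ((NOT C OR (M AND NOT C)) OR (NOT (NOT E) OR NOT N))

E = True; K = True; M = True; C = False; N = True

  (NOT E OR M) AND (N AND (NOT K OR NOT C)) = True
    NOT E OR M = True
      NOT E = False
    N AND (NOT K OR NOT C) = True
      NOT K OR NOT C = True
        NOT K = False
        NOT C = True
  (NOT C OR (M AND NOT C)) OR (NOT (NOT E) OR NOT N) = True
    NOT C OR (M AND NOT C) = True
      NOT C = True
      M AND NOT C = True
        NOT C = True
    NOT (NOT E) OR NOT N = True
      NOT (NOT E) = True
        NOT E = False
      NOT N = False
Both conjuncts True, so the formula holds.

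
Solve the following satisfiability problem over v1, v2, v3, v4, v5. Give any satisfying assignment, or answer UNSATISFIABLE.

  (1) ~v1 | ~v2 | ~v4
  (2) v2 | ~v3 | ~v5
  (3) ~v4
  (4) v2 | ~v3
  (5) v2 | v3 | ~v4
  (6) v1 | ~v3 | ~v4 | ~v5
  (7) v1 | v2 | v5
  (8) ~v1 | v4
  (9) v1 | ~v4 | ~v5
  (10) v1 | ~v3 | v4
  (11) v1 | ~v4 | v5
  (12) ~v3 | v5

Unit clause (~v4) forces v4 = False.
In (~v1 | v4) only ~v1 is left, so v1 = False.
In (v1 | ~v3 | v4) only ~v3 is left, so v3 = False.
Set v2 = True.
Set v5 = False.
All clauses satisfied.

v1 = False; v2 = True; v3 = False; v4 = False; v5 = False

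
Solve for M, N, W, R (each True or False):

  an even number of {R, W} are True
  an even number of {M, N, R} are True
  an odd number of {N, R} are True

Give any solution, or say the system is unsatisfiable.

M: True; N: False; W: True; R: True

{R, W}: 2 true → even ✓
{M, N, R}: 2 true → even ✓
{N, R}: 1 true → odd ✓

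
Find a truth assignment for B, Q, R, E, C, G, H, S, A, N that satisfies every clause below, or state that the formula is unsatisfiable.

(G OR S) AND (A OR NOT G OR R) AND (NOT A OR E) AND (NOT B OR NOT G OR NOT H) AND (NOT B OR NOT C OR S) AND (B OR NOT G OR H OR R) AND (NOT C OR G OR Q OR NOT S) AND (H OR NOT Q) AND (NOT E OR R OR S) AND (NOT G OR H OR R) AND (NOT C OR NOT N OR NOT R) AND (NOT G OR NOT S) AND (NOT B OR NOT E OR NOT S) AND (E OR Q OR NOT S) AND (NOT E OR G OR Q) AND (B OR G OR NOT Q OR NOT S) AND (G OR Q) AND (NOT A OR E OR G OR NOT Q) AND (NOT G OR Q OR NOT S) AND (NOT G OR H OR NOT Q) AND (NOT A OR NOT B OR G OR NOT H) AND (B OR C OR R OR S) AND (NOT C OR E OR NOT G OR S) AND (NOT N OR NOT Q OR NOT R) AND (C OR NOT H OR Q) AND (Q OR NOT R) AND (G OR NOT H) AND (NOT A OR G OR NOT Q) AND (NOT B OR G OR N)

Set B = False.
Set Q = True.
  then (H OR NOT Q) forces H = True.
  then (G OR NOT H) forces G = True.
  then (NOT G OR NOT S) forces S = False.
Try R = False:
  (A OR NOT G OR R) forces A = True.
  (NOT A OR E) forces E = True.
  clause (NOT E OR R OR S) is falsified — backtrack.
So R = True.
  then (NOT N OR NOT Q OR NOT R) forces N = False.
Set E = True.
Set C = True.
Set A = False.
All clauses satisfied.

B = False, Q = True, R = True, E = True, C = True, G = True, H = True, S = False, A = False, N = False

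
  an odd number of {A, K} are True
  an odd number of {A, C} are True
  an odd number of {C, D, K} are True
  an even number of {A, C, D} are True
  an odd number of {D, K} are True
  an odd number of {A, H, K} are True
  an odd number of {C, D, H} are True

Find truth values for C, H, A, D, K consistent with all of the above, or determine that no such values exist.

C: False; H: False; A: True; D: True; K: False

{A, K}: 1 true → odd ✓
{A, C}: 1 true → odd ✓
{C, D, K}: 1 true → odd ✓
{A, C, D}: 2 true → even ✓
{D, K}: 1 true → odd ✓
{A, H, K}: 1 true → odd ✓
{C, D, H}: 1 true → odd ✓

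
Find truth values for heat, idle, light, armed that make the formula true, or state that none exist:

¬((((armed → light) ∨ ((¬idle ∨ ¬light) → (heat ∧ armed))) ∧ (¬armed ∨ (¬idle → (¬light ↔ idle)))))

heat = False, idle = False, light = False, armed = True

  ¬((((armed → light) ∨ ((¬idle ∨ ¬light) → (heat ∧ armed))) ∧ (¬armed ∨ (¬idle → (¬light ↔ idle))))) = True
    ((armed → light) ∨ ((¬idle ∨ ¬light) → (heat ∧ armed))) ∧ (¬armed ∨ (¬idle → (¬light ↔ idle))) = False
      (armed → light) ∨ ((¬idle ∨ ¬light) → (heat ∧ armed)) = False
        armed → light = False
        (¬idle ∨ ¬light) → (heat ∧ armed) = False
          ¬idle ∨ ¬light = True
            ¬idle = True
            ¬light = True
          heat ∧ armed = False
      ¬armed ∨ (¬idle → (¬light ↔ idle)) = False
        ¬armed = False
        ¬idle → (¬light ↔ idle) = False
          ¬idle = True
          ¬light ↔ idle = False
            ¬light = True
The formula evaluates to True.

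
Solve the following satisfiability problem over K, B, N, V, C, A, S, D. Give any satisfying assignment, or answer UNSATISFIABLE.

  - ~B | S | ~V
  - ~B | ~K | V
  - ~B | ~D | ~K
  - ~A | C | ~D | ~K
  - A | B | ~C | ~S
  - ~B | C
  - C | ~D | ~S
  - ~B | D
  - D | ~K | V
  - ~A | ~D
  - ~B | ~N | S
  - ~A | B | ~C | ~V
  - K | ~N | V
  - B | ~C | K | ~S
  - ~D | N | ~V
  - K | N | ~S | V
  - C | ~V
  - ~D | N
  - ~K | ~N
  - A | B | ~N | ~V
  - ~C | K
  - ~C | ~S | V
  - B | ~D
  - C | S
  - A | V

Set K = True.
  then (~K | ~N) forces N = False.
  then (~D | N) forces D = False.
  then (~B | D) forces B = False.
  then (D | ~K | V) forces V = True.
  then (C | ~V) forces C = True.
  then (~A | B | ~C | ~V) forces A = False.
  then (A | B | ~C | ~S) forces S = False.
All clauses satisfied.

K = True, B = False, N = False, V = True, C = True, A = False, S = False, D = False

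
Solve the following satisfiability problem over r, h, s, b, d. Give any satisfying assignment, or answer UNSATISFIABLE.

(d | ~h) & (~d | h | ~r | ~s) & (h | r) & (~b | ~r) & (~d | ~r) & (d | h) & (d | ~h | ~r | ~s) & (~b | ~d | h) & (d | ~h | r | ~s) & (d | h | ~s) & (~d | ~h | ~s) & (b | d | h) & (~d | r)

Case d = True:
  (~d | ~r) forces r = False.
  Clause (~d | r) is falsified — contradiction.
Case d = False:
  (d | ~h) forces h = False.
  Clause (d | h) is falsified — contradiction.
Both cases fail, so the formula is unsatisfiable.

The formula is unsatisfiable.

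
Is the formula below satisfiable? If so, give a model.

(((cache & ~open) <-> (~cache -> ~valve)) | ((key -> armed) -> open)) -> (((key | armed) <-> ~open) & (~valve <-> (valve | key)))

valve = False; armed = False; cache = False; key = False; open = False

  (((cache & ~open) <-> (~cache -> ~valve)) | ((key -> armed) -> open)) -> (((key | armed) <-> ~open) & (~valve <-> (valve | key))) = True
    ((cache & ~open) <-> (~cache -> ~valve)) | ((key -> armed) -> open) = False
      (cache & ~open) <-> (~cache -> ~valve) = False
        cache & ~open = False
          ~open = True
        ~cache -> ~valve = True
          ~cache = True
          ~valve = True
      (key -> armed) -> open = False
        key -> armed = True
    ((key | armed) <-> ~open) & (~valve <-> (valve | key)) = False
      (key | armed) <-> ~open = False
        key | armed = False
        ~open = True
      ~valve <-> (valve | key) = False
        ~valve = True
        valve | key = False
The formula evaluates to True.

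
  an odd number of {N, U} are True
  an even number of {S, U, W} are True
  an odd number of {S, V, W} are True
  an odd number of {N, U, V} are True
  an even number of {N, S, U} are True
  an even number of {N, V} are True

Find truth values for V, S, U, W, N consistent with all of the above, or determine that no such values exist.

V: False, S: True, U: True, W: False, N: False

{N, U}: 1 true → odd ✓
{S, U, W}: 2 true → even ✓
{S, V, W}: 1 true → odd ✓
{N, U, V}: 1 true → odd ✓
{N, S, U}: 2 true → even ✓
{N, V}: 0 true → even ✓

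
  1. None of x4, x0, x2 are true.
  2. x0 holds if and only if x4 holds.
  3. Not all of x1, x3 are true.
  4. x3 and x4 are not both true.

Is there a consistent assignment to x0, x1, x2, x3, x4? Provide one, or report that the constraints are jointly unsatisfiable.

x0 = False, x1 = False, x2 = False, x3 = True, x4 = False

  (1) {x4, x0, x2}: 0 true — none ✓
  (2) x0=F, x4=F — same ✓
  (3) {x1, x3}: 1/2 true — not all ✓
  (4) x3=T, x4=F — not both ✓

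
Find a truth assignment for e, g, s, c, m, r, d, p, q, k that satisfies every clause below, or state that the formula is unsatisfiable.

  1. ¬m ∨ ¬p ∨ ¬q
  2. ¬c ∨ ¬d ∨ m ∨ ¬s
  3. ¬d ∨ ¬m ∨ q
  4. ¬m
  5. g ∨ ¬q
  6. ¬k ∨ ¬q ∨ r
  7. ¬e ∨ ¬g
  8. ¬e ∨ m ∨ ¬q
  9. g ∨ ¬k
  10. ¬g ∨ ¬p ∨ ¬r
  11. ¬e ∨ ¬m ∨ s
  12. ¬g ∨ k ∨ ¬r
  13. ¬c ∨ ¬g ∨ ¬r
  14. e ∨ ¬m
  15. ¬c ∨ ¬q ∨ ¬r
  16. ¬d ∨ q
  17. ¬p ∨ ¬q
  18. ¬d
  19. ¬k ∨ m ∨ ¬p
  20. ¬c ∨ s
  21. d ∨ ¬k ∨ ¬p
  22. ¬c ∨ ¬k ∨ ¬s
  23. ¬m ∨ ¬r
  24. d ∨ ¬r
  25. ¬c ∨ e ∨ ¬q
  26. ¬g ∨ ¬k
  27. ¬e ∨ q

e = False; g = False; s = True; c = True; m = False; r = False; d = False; p = False; q = False; k = False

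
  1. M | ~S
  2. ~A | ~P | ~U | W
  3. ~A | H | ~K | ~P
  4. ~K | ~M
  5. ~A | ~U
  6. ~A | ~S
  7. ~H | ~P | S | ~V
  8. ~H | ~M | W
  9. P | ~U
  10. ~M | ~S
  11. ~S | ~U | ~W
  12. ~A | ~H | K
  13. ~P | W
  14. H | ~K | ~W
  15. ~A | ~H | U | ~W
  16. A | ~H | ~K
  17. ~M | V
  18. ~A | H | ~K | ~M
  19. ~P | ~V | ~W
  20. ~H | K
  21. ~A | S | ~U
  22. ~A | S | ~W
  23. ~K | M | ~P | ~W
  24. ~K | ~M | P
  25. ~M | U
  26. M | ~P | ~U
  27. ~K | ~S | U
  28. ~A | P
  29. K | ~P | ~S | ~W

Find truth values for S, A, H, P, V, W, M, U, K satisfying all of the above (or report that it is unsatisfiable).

Set S = False.
Set A = False.
Try H = True:
  (A | ~H | ~K) forces K = False.
  clause (~H | K) is falsified — backtrack.
So H = False.
Set P = False.
  then (P | ~U) forces U = False.
  then (~M | U) forces M = False.
Set V = False.
Set W = True.
  then (H | ~K | ~W) forces K = False.
All clauses satisfied.

S = False; A = False; H = False; P = False; V = False; W = True; M = False; U = False; K = False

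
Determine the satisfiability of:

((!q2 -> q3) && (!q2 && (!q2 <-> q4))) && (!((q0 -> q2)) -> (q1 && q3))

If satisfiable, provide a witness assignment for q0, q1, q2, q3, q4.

q0 = True; q1 = True; q2 = False; q3 = True; q4 = True

  (!q2 -> q3) && (!q2 && (!q2 <-> q4)) = True
    !q2 -> q3 = True
      !q2 = True
    !q2 && (!q2 <-> q4) = True
      !q2 = True
      !q2 <-> q4 = True
        !q2 = True
  !((q0 -> q2)) -> (q1 && q3) = True
    !((q0 -> q2)) = True
      q0 -> q2 = False
    q1 && q3 = True
Both conjuncts True, so the formula holds.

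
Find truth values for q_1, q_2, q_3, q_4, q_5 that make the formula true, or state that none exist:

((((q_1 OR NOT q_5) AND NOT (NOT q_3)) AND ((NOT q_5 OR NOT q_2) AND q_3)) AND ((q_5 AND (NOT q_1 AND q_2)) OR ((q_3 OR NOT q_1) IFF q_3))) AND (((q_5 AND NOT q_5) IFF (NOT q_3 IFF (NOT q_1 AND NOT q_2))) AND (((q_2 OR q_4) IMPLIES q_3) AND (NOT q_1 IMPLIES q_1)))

UNSATISFIABLE

Case q_3 = True: the formula simplifies to ((q_1 OR NOT q_5) AND (NOT q_5 OR NOT q_2)) AND (((q_5 AND NOT q_5) IFF NOT ((NOT q_1 AND NOT q_2))) AND (NOT q_1 IMPLIES q_1)).
  q_1 = True: simplifies to (NOT q_5 OR NOT q_2) AND (q_5 AND NOT q_5).
    q_5 = True: the conjunct NOT q_5 is False.
    q_5 = False: the conjunct q_5 is False.
  q_1 = False: the conjunct NOT q_1 IMPLIES q_1 becomes NOT False IMPLIES False = False.
Case q_3 = False: the conjunct NOT (NOT q_3) becomes NOT (NOT False) = False.
Both cases fail — unsatisfiable.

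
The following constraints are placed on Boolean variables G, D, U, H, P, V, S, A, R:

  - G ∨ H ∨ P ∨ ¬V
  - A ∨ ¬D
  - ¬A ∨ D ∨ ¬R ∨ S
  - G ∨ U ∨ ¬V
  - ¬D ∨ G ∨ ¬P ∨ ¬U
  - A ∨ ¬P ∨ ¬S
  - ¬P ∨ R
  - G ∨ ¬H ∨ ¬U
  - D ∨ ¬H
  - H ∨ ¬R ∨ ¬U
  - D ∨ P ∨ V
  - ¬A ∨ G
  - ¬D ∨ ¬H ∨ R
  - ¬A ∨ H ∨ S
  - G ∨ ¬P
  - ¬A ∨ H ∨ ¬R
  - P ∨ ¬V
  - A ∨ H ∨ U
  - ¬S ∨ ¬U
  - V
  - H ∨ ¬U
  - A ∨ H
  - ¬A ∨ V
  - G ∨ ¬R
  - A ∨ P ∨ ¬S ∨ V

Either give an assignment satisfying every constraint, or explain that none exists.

G: True, D: True, U: False, H: True, P: True, V: True, S: False, A: True, R: True

Unit clause (V) forces V = True.
In (P ∨ ¬V) only P is left, so P = True.
In (¬P ∨ R) only R is left, so R = True.
In (G ∨ ¬P) only G is left, so G = True.
Set D = True.
  then (A ∨ ¬D) forces A = True.
  then (¬A ∨ H ∨ ¬R) forces H = True.
Set U = False.
Set S = False.
All clauses satisfied.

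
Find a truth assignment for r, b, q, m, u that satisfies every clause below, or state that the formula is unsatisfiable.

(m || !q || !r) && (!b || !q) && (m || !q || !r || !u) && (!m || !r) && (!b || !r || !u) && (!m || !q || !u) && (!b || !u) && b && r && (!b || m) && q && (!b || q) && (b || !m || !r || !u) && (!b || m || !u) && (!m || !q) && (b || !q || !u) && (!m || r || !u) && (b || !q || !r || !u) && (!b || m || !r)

The formula is unsatisfiable.

Case b = True:
  (!b || !q) forces q = False.
  Clause (q) is falsified — contradiction.
Case b = False:
  Clause (b) is falsified — contradiction.
Both cases fail, so the formula is unsatisfiable.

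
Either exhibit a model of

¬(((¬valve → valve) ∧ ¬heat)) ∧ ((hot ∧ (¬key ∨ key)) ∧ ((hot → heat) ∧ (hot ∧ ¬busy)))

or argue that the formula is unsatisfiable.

busy: False, heat: True, valve: True, key: True, hot: True

  ¬(((¬valve → valve) ∧ ¬heat)) = True
    (¬valve → valve) ∧ ¬heat = False
      ¬valve → valve = True
        ¬valve = False
      ¬heat = False
  (hot ∧ (¬key ∨ key)) ∧ ((hot → heat) ∧ (hot ∧ ¬busy)) = True
    hot ∧ (¬key ∨ key) = True
      ¬key ∨ key = True
        ¬key = False
    (hot → heat) ∧ (hot ∧ ¬busy) = True
      hot → heat = True
      hot ∧ ¬busy = True
        ¬busy = True
Both conjuncts True, so the formula holds.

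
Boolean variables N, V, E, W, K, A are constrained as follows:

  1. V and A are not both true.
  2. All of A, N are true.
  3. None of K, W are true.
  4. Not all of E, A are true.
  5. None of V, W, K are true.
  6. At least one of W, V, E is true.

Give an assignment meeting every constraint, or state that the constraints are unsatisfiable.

Case V = True:
  Constraint (5) is violated (V=T) — contradiction.
Case V = False:
  (2) forces A = True.
  (2) forces N = True.
  (3) forces K = False.
  (3) forces W = False.
  (4) with A=T forces E = False.
  Constraint (6) is violated (W=F, V=F, E=F) — contradiction.
Both cases fail — unsatisfiable.

Unsatisfiable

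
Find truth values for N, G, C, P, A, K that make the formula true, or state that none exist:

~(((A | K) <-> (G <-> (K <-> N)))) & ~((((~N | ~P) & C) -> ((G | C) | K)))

The conjunct ~((((~N | ~P) & C) -> ((G | C) | K))) is unsatisfiable on its own:
  C = True: this becomes ~(((~N | ~P) -> True)) = False.
  C = False: this becomes ~((False -> (G | K))) = False.
So the whole conjunction is unsatisfiable.

UNSATISFIABLE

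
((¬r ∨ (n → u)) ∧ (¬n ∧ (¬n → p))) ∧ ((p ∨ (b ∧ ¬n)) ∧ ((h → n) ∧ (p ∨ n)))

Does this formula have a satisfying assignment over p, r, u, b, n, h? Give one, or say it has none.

p: True, r: True, u: True, b: True, n: False, h: False

  (¬r ∨ (n → u)) ∧ (¬n ∧ (¬n → p)) = True
    ¬r ∨ (n → u) = True
      ¬r = False
      n → u = True
    ¬n ∧ (¬n → p) = True
      ¬n = True
      ¬n → p = True
        ¬n = True
  (p ∨ (b ∧ ¬n)) ∧ ((h → n) ∧ (p ∨ n)) = True
    p ∨ (b ∧ ¬n) = True
      b ∧ ¬n = True
        ¬n = True
    (h → n) ∧ (p ∨ n) = True
      h → n = True
      p ∨ n = True
Both conjuncts True, so the formula holds.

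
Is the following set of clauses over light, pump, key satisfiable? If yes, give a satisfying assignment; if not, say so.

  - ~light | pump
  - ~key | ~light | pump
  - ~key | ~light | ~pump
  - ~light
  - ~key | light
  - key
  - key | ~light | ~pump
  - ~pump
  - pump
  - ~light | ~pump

Case pump = True:
  Clause (~pump) is falsified — contradiction.
Case pump = False:
  Clause (pump) is falsified — contradiction.
Both cases fail, so the formula is unsatisfiable.

Unsatisfiable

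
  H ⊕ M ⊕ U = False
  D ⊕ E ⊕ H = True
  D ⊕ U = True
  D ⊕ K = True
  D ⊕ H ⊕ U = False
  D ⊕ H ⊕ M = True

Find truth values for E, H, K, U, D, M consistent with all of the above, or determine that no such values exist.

E = False; H = True; K = True; U = True; D = False; M = False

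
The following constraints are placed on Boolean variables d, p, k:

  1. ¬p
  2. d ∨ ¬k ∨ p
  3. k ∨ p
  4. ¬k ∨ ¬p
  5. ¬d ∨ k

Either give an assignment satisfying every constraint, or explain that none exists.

Unit clause (¬p) forces p = False.
In (k ∨ p) only k is left, so k = True.
In (d ∨ ¬k ∨ p) only d is left, so d = True.
Check each clause:
  (¬p): ¬p holds.
  (d ∨ ¬k ∨ p): d holds.
  (k ∨ p): k holds.
  (¬k ∨ ¬p): ¬p holds.
  (¬d ∨ k): k holds.
All clauses satisfied.

d = True; p = False; k = True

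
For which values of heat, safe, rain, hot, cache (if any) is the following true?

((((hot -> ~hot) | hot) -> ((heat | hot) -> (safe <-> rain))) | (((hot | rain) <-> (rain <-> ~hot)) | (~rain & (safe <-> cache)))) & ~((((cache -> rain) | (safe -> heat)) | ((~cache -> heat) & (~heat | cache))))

The conjunct ~((((cache -> rain) | (safe -> heat)) | ((~cache -> heat) & (~heat | cache)))) is unsatisfiable on its own:
  cache = True: this becomes ~(((rain | (safe -> heat)) | True)) = False.
  cache = False: this becomes ~((True | (heat & ~heat))) = False.
So the whole conjunction is unsatisfiable.

Unsatisfiable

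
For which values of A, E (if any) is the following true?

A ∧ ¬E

A = True, E = False

  ¬E = True
Both conjuncts True, so the formula holds.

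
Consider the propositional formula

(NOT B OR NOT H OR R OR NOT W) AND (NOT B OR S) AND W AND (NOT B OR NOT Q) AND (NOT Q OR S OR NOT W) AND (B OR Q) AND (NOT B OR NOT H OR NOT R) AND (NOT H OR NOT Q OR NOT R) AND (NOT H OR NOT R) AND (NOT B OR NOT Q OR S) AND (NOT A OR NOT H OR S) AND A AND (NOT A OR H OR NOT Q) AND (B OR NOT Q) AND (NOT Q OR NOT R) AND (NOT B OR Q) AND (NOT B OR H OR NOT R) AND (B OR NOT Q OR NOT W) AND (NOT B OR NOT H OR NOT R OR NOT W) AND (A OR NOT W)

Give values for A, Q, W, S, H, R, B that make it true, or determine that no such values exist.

Case Q = True:
  (W) forces W = True.
  (NOT B OR NOT Q) forces B = False.
  Clause (B OR NOT Q) is falsified — contradiction.
Case Q = False:
  (W) forces W = True.
  (B OR Q) forces B = True.
  Clause (NOT B OR Q) is falsified — contradiction.
Both cases fail, so the formula is unsatisfiable.

Unsatisfiable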